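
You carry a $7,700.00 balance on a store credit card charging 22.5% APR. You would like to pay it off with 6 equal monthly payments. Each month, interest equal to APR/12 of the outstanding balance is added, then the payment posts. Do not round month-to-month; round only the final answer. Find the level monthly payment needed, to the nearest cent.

$1,368.86

Monthly rate r = 22.5%/12 = 1.875% = 0.01875.
Level-payment amortization: P = B₀·r / (1 − (1+r)^(−n)) = 7700.00·0.01875 / (1 − 1.01875^(−6)).
Denominator 1 − (1+r)^(−6) = 0.10547132.
P = 144.375 / 0.10547132 ≈ 1368.86.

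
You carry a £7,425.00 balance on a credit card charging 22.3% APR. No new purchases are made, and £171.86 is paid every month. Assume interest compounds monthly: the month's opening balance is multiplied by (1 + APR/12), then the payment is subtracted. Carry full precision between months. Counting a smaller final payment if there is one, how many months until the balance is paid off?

89 months

Monthly rate r = 22.3%/12 = 1.85833% = 0.0185833.
Recurrence: B ← B·(1+r) − £171.86.
Month 1: interest £137.98; balance after payment £7,391.12.
Month 2: interest £137.35; balance after payment £7,356.61.
Closed form: n = −ln(1 − rB₀/P)/ln(1+r) = −ln(0.19713)/ln(1.01858) ≈ 88.194, so the balance reaches zero during payment 89.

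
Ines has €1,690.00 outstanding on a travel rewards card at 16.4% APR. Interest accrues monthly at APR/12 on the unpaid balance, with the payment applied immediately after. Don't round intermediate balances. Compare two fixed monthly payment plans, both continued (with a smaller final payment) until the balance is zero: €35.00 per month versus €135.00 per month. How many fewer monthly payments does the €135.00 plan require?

Monthly rate r = 16.4%/12 = 1.36667% = 0.0136667.
At €35.00/mo: n = ⌈−ln(1 − rB₀/P)/ln(1+r)⌉ = 80 payments (last €15.98); total interest = total paid − €1,690.00 = €1,090.98.
At €135.00/mo: 14 payments (last €111.28); total interest €176.28.
Payments saved = 80 − 14 = 66.

66 fewer payments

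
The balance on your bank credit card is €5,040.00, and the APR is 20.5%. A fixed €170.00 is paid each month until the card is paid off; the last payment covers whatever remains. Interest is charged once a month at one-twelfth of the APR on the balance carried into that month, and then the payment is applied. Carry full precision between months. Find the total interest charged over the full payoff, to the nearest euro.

Monthly rate r = 20.5%/12 = 1.70833% = 0.0170833.
Payoff takes n = ⌈−ln(1 − rB₀/P)/ln(1+r)⌉ = ⌈41.689⌉ = 42 payments; the last is €117.44.
Total paid = 41·€170.00 + €117.44 = €7,087.44.
Total interest = total paid − principal = €7,087.44 − €5,040.00 = €2,047.44.

€2,047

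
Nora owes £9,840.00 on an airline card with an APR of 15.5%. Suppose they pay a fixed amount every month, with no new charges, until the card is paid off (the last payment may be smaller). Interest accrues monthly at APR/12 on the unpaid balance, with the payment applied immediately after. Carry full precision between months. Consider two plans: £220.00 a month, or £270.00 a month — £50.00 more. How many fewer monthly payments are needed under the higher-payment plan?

Monthly rate r = 15.5%/12 = 1.29167% = 0.0129167.
At £220.00/mo: n = ⌈−ln(1 − rB₀/P)/ln(1+r)⌉ = 68 payments (last £38.41); total interest = total paid − £9,840.00 = £4,938.41.
At £270.00/mo: 50 payments (last £156.38); total interest £3,546.38.
Payments saved = 68 − 50 = 18.

18 fewer payments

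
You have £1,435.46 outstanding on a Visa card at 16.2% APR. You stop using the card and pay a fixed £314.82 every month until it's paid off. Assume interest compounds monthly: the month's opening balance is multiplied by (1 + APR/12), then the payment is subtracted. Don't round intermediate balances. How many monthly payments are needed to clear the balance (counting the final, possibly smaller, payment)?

Monthly rate r = 16.2%/12 = 1.35% = 0.0135.
Recurrence: B ← B·(1+r) − £314.82.
Month 1: interest £19.38; balance after payment £1,140.02.
Month 2: interest £15.39; balance after payment £840.59.
Month 3: interest £11.35; balance after payment £537.12.
Month 4: interest £7.25; balance after payment £229.55.
Month 5: interest £3.10; balance after payment £0.00.

5 months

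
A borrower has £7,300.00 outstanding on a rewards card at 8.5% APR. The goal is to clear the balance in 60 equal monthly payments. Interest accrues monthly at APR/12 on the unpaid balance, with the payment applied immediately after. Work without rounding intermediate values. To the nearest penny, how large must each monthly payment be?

Monthly rate r = 8.5%/12 = 0.708333% = 0.00708333.
Level-payment amortization: P = B₀·r / (1 − (1+r)^(−n)) = 7300.00·0.00708333 / (1 − 1.00708^(−60)).
Denominator 1 − (1+r)^(−60) = 0.345250044.
P = 51.7083 / 0.345250044 ≈ 149.77.

£149.77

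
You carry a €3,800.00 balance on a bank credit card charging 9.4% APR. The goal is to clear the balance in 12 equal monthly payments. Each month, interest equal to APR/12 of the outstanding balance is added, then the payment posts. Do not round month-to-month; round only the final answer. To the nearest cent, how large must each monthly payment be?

€333.02

Monthly rate r = 9.4%/12 = 0.783333% = 0.00783333.
Level-payment amortization: P = B₀·r / (1 − (1+r)^(−n)) = 3800.00·0.00783333 / (1 − 1.00783^(−12)).
Denominator 1 − (1+r)^(−12) = 0.0893837809.
P = 29.7667 / 0.0893837809 ≈ 333.02.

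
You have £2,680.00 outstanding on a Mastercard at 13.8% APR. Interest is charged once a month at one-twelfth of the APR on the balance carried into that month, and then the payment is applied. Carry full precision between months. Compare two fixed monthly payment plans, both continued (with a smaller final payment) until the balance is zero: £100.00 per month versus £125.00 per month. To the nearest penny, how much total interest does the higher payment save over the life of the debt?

Monthly rate r = 13.8%/12 = 1.15% = 0.0115.
At £100.00/mo: n = ⌈−ln(1 − rB₀/P)/ln(1+r)⌉ = 33 payments (last £22.47); total interest = total paid − £2,680.00 = £542.47.
At £125.00/mo: 25 payments (last £95.03); total interest £415.03.
Interest saved = £542.47 − £415.03 = £127.44.

£127.44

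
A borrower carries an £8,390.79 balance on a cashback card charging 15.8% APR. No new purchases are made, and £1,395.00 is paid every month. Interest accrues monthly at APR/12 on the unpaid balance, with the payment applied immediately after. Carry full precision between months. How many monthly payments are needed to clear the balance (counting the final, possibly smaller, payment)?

7 payments

Monthly rate r = 15.8%/12 = 1.31667% = 0.0131667.
Recurrence: B ← B·(1+r) − £1,395.00.
Month 1: interest £110.48; balance after payment £7,106.27.
Month 2: interest £93.57; balance after payment £5,804.83.
Closed form: n = −ln(1 − rB₀/P)/ln(1+r) = −ln(0.9208)/ln(1.01317) ≈ 6.308, so the balance reaches zero during payment 7.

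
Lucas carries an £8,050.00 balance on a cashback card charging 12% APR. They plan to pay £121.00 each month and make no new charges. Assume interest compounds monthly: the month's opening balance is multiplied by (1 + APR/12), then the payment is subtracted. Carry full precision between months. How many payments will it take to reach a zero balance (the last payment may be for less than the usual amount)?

Monthly rate r = 12%/12 = 1% = 0.01.
Recurrence: B ← B·(1+r) − £121.00.
Month 1: interest £80.50; balance after payment £8,009.50.
Month 2: interest £80.09; balance after payment £7,968.60.
Closed form: n = −ln(1 − rB₀/P)/ln(1+r) = −ln(0.33471)/ln(1.01) ≈ 109.995, so the balance reaches zero during payment 110.

110 months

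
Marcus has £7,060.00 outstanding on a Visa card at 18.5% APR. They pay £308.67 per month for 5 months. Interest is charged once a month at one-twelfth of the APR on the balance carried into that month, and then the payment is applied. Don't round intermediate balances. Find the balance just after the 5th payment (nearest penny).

£6,029.57

Monthly rate r = 18.5%/12 = 1.54167% = 0.0154167.
Each month: B ← B·(1+r) − £308.67.
Month 1: interest £108.84; balance after payment £6,860.17.
Month 2: interest £105.76; balance after payment £6,657.26.
Month 3: interest £102.63; balance after payment £6,451.23.
Month 4: interest £99.46; balance after payment £6,242.01.
Month 5: interest £96.23; balance after payment £6,029.57.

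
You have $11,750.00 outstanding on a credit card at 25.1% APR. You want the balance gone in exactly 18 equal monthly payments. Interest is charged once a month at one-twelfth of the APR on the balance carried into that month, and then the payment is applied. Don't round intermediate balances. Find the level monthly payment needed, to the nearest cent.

$790.08

Monthly rate r = 25.1%/12 = 2.09167% = 0.0209167.
Level-payment amortization: P = B₀·r / (1 − (1+r)^(−n)) = 11750.00·0.0209167 / (1 − 1.02092^(−18)).
Denominator 1 − (1+r)^(−18) = 0.311070612.
P = 245.771 / 0.311070612 ≈ 790.08.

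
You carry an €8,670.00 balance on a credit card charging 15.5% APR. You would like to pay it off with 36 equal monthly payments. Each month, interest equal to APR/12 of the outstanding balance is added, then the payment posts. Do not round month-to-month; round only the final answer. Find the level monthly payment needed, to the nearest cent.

€302.68

Monthly rate r = 15.5%/12 = 1.29167% = 0.0129167.
Level-payment amortization: P = B₀·r / (1 − (1+r)^(−n)) = 8670.00·0.0129167 / (1 − 1.01292^(−36)).
Denominator 1 − (1+r)^(−36) = 0.369991827.
P = 111.987 / 0.369991827 ≈ 302.68.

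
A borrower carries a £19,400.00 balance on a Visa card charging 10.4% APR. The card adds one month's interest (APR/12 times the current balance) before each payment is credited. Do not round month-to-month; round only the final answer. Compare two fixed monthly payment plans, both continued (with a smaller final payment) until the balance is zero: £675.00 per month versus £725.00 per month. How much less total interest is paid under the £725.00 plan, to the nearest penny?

Monthly rate r = 10.4%/12 = 0.866667% = 0.00866667.
At £675.00/mo: n = ⌈−ln(1 − rB₀/P)/ln(1+r)⌉ = 34 payments (last £133.20); total interest = total paid − £19,400.00 = £3,008.20.
At £725.00/mo: 31 payments (last £417.99); total interest £2,767.99.
Interest saved = £3,008.20 − £2,767.99 = £240.21.

£240.21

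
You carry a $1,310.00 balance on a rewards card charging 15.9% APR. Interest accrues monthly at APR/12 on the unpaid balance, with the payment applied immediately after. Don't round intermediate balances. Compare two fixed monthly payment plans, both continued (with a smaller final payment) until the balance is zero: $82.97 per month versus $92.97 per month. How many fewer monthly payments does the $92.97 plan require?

2 fewer payments

Monthly rate r = 15.9%/12 = 1.325% = 0.01325.
At $82.97/mo: n = ⌈−ln(1 − rB₀/P)/ln(1+r)⌉ = 18 payments (last $69.05); total interest = total paid − $1,310.00 = $169.54.
At $92.97/mo: 16 payments (last $65.18); total interest $149.73.
Payments saved = 18 − 16 = 2.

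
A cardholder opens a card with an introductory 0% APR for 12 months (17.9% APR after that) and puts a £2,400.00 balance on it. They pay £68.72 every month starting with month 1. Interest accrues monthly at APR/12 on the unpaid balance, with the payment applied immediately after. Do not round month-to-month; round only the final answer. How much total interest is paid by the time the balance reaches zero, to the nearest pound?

Promo months 1–12 at r₀ = 0%/12 = 0; months 13+ at r₁ = 17.9%/12 = 0.0149167.
After month 12 (no interest yet): B = £2,400.00 − 12·£68.72 = £1,575.36.
Then at r₁ with £68.72/mo: n₂ = −ln(1 − r₁·B/P)/ln(1+r₁) ≈ 28.26 → 29 more payments.
Total paid = 40·£68.72 + £18.20 = £2,767.00; interest = £2,767.00 − £2,400.00 = £367.00.

£367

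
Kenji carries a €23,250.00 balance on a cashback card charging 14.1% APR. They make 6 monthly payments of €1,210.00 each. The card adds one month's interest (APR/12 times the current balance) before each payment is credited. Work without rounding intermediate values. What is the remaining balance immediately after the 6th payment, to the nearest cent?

Monthly rate r = 14.1%/12 = 1.175% = 0.01175.
Each month: B ← B·(1+r) − €1,210.00.
Month 1: interest €273.19; balance after payment €22,313.19.
Month 2: interest €262.18; balance after payment €21,365.37.
Month 3: interest €251.04; balance after payment €20,406.41.
Month 4: interest €239.78; balance after payment €19,436.19.
Month 5: interest €228.38; balance after payment €18,454.56.
Month 6: interest €216.84; balance after payment €17,461.40.

€17,461.40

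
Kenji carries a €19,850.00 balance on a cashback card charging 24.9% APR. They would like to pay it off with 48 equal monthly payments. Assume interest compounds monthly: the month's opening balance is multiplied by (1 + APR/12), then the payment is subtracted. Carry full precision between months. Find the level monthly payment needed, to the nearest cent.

€657.06

Monthly rate r = 24.9%/12 = 2.075% = 0.02075.
Level-payment amortization: P = B₀·r / (1 − (1+r)^(−n)) = 19850.00·0.02075 / (1 − 1.02075^(−48)).
Denominator 1 − (1+r)^(−48) = 0.626862113.
P = 411.887 / 0.626862113 ≈ 657.06.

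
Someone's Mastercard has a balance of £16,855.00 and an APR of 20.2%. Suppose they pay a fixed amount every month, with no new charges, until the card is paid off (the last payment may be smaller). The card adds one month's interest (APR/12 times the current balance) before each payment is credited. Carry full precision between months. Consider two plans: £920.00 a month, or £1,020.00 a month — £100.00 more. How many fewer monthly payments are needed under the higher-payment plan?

3 fewer payments

Monthly rate r = 20.2%/12 = 1.68333% = 0.0168333.
At £920.00/mo: n = ⌈−ln(1 − rB₀/P)/ln(1+r)⌉ = 23 payments (last £82.92); total interest = total paid − £16,855.00 = £3,467.92.
At £1,020.00/mo: 20 payments (last £538.85); total interest £3,063.85.
Payments saved = 23 − 20 = 3.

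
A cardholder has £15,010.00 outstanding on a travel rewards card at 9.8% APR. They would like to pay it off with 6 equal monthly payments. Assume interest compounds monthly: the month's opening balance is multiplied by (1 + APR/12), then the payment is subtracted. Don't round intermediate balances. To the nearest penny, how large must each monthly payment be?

£2,573.66

Monthly rate r = 9.8%/12 = 0.816667% = 0.00816667.
Level-payment amortization: P = B₀·r / (1 − (1+r)^(−n)) = 15010.00·0.00816667 / (1 − 1.00817^(−6)).
Denominator 1 − (1+r)^(−6) = 0.0476293668.
P = 122.582 / 0.0476293668 ≈ 2573.66.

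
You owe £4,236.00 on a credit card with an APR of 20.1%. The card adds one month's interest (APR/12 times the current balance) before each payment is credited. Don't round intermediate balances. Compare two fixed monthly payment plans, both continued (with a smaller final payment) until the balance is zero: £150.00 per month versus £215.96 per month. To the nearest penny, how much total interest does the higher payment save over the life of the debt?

Monthly rate r = 20.1%/12 = 1.675% = 0.01675.
At £150.00/mo: n = ⌈−ln(1 − rB₀/P)/ln(1+r)⌉ = 39 payments (last £84.87); total interest = total paid − £4,236.00 = £1,548.87.
At £215.96/mo: 24 payments (last £211.33); total interest £942.41.
Interest saved = £1,548.87 − £942.41 = £606.46.

£606.46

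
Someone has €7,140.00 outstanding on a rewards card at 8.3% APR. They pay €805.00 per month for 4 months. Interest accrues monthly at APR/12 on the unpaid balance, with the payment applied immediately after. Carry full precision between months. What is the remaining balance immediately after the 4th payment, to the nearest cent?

€4,086.04

Monthly rate r = 8.3%/12 = 0.691667% = 0.00691667.
Each month: B ← B·(1+r) − €805.00.
Month 1: interest €49.39; balance after payment €6,384.39.
Month 2: interest €44.16; balance after payment €5,623.54.
Month 3: interest €38.90; balance after payment €4,857.44.
Month 4: interest €33.60; balance after payment €4,086.04.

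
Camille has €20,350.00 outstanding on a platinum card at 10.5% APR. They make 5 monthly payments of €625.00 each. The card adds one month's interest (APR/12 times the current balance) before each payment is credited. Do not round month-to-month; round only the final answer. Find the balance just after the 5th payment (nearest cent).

Monthly rate r = 10.5%/12 = 0.875% = 0.00875.
Each month: B ← B·(1+r) − €625.00.
Month 1: interest €178.06; balance after payment €19,903.06.
Month 2: interest €174.15; balance after payment €19,452.21.
Month 3: interest €170.21; balance after payment €18,997.42.
Month 4: interest €166.23; balance after payment €18,538.65.
Month 5: interest €162.21; balance after payment €18,075.86.

€18,075.86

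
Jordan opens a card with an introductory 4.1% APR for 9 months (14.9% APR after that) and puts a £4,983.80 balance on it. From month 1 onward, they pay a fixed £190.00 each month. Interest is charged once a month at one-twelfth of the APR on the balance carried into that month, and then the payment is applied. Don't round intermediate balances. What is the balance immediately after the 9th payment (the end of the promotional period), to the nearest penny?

Promo months 1–9 at r₀ = 4.1%/12 = 0.00341667; months 10+ at r₁ = 14.9%/12 = 0.0124167.
After month 9: iterate B ← B·(1+r₀) − £190.00 for 9 months → £3,405.61.

£3,405.61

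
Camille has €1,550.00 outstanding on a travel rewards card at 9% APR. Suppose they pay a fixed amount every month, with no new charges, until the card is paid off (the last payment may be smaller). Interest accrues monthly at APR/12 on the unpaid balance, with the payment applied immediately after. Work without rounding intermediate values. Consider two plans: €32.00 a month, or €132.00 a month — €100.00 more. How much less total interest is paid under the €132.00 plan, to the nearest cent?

Monthly rate r = 9%/12 = 0.75% = 0.0075.
At €32.00/mo: n = ⌈−ln(1 − rB₀/P)/ln(1+r)⌉ = 61 payments (last €13.33); total interest = total paid − €1,550.00 = €383.33.
At €132.00/mo: 13 payments (last €44.73); total interest €78.73.
Interest saved = €383.33 − €78.73 = €304.60.

€304.60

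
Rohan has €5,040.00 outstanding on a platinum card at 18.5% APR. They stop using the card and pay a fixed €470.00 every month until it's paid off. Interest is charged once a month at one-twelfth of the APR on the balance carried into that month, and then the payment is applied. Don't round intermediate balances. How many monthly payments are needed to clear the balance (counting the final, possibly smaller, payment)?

12 months

Monthly rate r = 18.5%/12 = 1.54167% = 0.0154167.
Recurrence: B ← B·(1+r) − €470.00.
Month 1: interest €77.70; balance after payment €4,647.70.
Month 2: interest €71.65; balance after payment €4,249.35.
Closed form: n = −ln(1 − rB₀/P)/ln(1+r) = −ln(0.83468)/ln(1.01542) ≈ 11.812, so the balance reaches zero during payment 12.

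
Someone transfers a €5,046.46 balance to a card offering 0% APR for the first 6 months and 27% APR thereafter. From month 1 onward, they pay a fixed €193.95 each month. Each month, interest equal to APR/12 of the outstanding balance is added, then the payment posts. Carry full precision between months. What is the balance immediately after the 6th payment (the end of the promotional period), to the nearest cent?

Promo months 1–6 at r₀ = 0%/12 = 0; months 7+ at r₁ = 27%/12 = 0.0225.
After month 6 (no interest yet): B = €5,046.46 − 6·€193.95 = €3,882.76.

€3,882.76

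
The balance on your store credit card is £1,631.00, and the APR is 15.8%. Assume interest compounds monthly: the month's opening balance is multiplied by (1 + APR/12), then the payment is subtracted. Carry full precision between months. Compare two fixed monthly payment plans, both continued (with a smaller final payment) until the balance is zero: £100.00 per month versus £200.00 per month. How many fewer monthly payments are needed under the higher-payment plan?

Monthly rate r = 15.8%/12 = 1.31667% = 0.0131667.
At £100.00/mo: n = ⌈−ln(1 − rB₀/P)/ln(1+r)⌉ = 19 payments (last £48.31); total interest = total paid − £1,631.00 = £217.31.
At £200.00/mo: 9 payments (last £137.00); total interest £106.00.
Payments saved = 19 − 9 = 10.

10 fewer payments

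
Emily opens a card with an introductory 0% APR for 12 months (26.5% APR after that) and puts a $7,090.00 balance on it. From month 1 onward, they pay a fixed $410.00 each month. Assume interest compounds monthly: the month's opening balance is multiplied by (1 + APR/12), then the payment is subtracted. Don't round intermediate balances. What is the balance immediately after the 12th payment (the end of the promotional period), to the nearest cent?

$2,170.00

Promo months 1–12 at r₀ = 0%/12 = 0; months 13+ at r₁ = 26.5%/12 = 0.0220833.
After month 12 (no interest yet): B = $7,090.00 − 12·$410.00 = $2,170.00.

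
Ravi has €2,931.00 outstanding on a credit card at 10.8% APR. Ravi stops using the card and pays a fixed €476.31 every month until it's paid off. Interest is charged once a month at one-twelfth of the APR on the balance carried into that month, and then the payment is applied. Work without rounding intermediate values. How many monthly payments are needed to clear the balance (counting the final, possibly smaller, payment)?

7 months

Monthly rate r = 10.8%/12 = 0.9% = 0.009.
Recurrence: B ← B·(1+r) − €476.31.
Month 1: interest €26.38; balance after payment €2,481.07.
Month 2: interest €22.33; balance after payment €2,027.09.
Closed form: n = −ln(1 − rB₀/P)/ln(1+r) = −ln(0.94462)/ln(1.009) ≈ 6.359, so the balance reaches zero during payment 7.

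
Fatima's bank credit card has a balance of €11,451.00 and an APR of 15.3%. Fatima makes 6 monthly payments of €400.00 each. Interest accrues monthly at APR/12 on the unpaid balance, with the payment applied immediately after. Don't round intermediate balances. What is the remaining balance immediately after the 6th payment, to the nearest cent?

€9,877.59

Monthly rate r = 15.3%/12 = 1.275% = 0.01275.
Each month: B ← B·(1+r) − €400.00.
Month 1: interest €146.00; balance after payment €11,197.00.
Month 2: interest €142.76; balance after payment €10,939.76.
Month 3: interest €139.48; balance after payment €10,679.24.
Month 4: interest €136.16; balance after payment €10,415.40.
Month 5: interest €132.80; balance after payment €10,148.20.
Month 6: interest €129.39; balance after payment €9,877.59.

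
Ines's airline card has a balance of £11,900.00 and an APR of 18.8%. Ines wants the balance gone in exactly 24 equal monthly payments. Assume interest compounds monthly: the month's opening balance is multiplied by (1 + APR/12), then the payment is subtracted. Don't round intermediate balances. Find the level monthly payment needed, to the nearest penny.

£598.71

Monthly rate r = 18.8%/12 = 1.56667% = 0.0156667.
Level-payment amortization: P = B₀·r / (1 − (1+r)^(−n)) = 11900.00·0.0156667 / (1 − 1.01567^(−24)).
Denominator 1 − (1+r)^(−24) = 0.311393351.
P = 186.433 / 0.311393351 ≈ 598.71.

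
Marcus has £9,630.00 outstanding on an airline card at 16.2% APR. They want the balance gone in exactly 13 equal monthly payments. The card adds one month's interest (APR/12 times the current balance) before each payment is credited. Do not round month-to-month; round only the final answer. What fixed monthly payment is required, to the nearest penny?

Monthly rate r = 16.2%/12 = 1.35% = 0.0135.
Level-payment amortization: P = B₀·r / (1 − (1+r)^(−n)) = 9630.00·0.0135 / (1 − 1.0135^(−13)).
Denominator 1 − (1+r)^(−13) = 0.159976936.
P = 130.005 / 0.159976936 ≈ 812.65.

£812.65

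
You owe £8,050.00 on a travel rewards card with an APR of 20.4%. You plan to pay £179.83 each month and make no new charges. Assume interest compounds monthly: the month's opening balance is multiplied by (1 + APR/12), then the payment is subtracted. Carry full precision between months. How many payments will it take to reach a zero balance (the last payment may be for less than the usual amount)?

Monthly rate r = 20.4%/12 = 1.7% = 0.017.
Recurrence: B ← B·(1+r) − £179.83.
Month 1: interest £136.85; balance after payment £8,007.02.
Month 2: interest £136.12; balance after payment £7,963.31.
Closed form: n = −ln(1 − rB₀/P)/ln(1+r) = −ln(0.239)/ln(1.017) ≈ 84.906, so the balance reaches zero during payment 85.

85 months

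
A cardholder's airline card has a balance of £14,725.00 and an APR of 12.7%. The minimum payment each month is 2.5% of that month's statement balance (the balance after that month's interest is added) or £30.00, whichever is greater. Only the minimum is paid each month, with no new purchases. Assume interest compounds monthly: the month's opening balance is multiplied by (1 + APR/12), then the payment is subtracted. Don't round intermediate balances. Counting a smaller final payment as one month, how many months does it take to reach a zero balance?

222 months

Monthly rate r = 12.7%/12 = 1.05833% = 0.0105833.
While 2.5% of the post-interest balance exceeds £30.00, each month B ← (B·(1+r))·(1 − 0.025), i.e. B shrinks by the factor (1+r)·0.975 = 0.98532.
This holds for months 1–171. Entering month 172 the balance is £1,174.03; 2.5% of the post-interest balance is now below £30.00, so the flat £30.00 minimum applies from here.
From month 172 a fixed £30.00 at rate r clears £1,174.03 in 51 more payments. Total: 171 + 51 = 222 months.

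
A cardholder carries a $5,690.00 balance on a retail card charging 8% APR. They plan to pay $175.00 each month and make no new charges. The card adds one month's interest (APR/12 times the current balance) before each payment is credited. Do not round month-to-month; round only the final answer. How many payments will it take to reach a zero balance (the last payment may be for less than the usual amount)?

37 months

Monthly rate r = 8%/12 = 0.666667% = 0.00666667.
Recurrence: B ← B·(1+r) − $175.00.
Month 1: interest $37.93; balance after payment $5,552.93.
Month 2: interest $37.02; balance after payment $5,414.95.
Closed form: n = −ln(1 − rB₀/P)/ln(1+r) = −ln(0.78324)/ln(1.00667) ≈ 36.770, so the balance reaches zero during payment 37.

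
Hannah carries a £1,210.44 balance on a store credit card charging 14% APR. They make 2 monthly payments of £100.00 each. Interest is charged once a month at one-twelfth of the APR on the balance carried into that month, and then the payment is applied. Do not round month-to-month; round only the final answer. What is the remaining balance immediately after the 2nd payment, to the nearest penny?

Monthly rate r = 14%/12 = 1.16667% = 0.0116667.
Each month: B ← B·(1+r) − £100.00.
Month 1: interest £14.12; balance after payment £1,124.56.
Month 2: interest £13.12; balance after payment £1,037.68.

£1,037.68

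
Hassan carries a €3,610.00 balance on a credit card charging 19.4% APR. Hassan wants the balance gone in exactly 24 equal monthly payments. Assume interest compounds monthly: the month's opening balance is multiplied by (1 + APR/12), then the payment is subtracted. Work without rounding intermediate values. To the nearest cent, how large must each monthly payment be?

Monthly rate r = 19.4%/12 = 1.61667% = 0.0161667.
Level-payment amortization: P = B₀·r / (1 − (1+r)^(−n)) = 3610.00·0.0161667 / (1 − 1.01617^(−24)).
Denominator 1 − (1+r)^(−24) = 0.319479318.
P = 58.3617 / 0.319479318 ≈ 182.68.

€182.68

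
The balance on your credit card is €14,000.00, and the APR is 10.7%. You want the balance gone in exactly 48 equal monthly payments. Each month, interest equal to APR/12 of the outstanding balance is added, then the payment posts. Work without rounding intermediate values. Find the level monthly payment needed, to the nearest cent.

Monthly rate r = 10.7%/12 = 0.891667% = 0.00891667.
Level-payment amortization: P = B₀·r / (1 − (1+r)^(−n)) = 14000.00·0.00891667 / (1 − 1.00892^(−48)).
Denominator 1 − (1+r)^(−48) = 0.346950991.
P = 124.833 / 0.346950991 ≈ 359.80.

€359.80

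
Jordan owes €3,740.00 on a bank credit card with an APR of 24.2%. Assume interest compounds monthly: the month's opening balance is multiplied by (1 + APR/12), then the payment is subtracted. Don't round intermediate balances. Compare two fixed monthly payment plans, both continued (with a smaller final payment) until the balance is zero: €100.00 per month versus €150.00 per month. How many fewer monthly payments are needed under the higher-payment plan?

Monthly rate r = 24.2%/12 = 2.01667% = 0.0201667.
At €100.00/mo: n = ⌈−ln(1 − rB₀/P)/ln(1+r)⌉ = 71 payments (last €29.01); total interest = total paid − €3,740.00 = €3,289.01.
At €150.00/mo: 35 payments (last €149.98); total interest €1,509.98.
Payments saved = 71 − 35 = 36.

36 fewer payments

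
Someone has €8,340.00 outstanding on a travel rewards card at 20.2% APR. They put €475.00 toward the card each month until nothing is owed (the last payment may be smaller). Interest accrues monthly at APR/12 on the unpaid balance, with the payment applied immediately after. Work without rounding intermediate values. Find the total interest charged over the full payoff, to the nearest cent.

€1,629.11

Monthly rate r = 20.2%/12 = 1.68333% = 0.0168333.
Payoff takes n = ⌈−ln(1 − rB₀/P)/ln(1+r)⌉ = ⌈20.988⌉ = 21 payments; the last is €469.11.
Total paid = 20·€475.00 + €469.11 = €9,969.11.
Total interest = total paid − principal = €9,969.11 − €8,340.00 = €1,629.11.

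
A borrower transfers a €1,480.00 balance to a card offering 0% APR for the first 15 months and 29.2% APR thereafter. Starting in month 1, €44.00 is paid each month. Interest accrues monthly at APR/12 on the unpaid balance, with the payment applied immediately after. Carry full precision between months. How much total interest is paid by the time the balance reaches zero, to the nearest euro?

€286

Promo months 1–15 at r₀ = 0%/12 = 0; months 16+ at r₁ = 29.2%/12 = 0.0243333.
After month 15 (no interest yet): B = €1,480.00 − 15·€44.00 = €820.00.
Then at r₁ with €44.00/mo: n₂ = −ln(1 − r₁·B/P)/ln(1+r₁) ≈ 25.13 → 26 more payments.
Total paid = 40·€44.00 + €5.81 = €1,765.81; interest = €1,765.81 − €1,480.00 = €285.81.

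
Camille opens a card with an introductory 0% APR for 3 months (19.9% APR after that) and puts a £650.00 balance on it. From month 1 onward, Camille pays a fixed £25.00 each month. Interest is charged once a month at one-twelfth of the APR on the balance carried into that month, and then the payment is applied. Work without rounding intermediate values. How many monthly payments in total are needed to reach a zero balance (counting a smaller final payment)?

33 months

Promo months 1–3 at r₀ = 0%/12 = 0; months 4+ at r₁ = 19.9%/12 = 0.0165833.
After month 3 (no interest yet): B = £650.00 − 3·£25.00 = £575.00.
Then at r₁ with £25.00/mo: n₂ = −ln(1 − r₁·B/P)/ln(1+r₁) ≈ 29.20 → 30 more payments.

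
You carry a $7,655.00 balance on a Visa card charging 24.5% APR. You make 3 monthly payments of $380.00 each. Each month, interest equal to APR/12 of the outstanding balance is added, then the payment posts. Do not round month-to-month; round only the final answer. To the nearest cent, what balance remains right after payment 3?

Monthly rate r = 24.5%/12 = 2.04167% = 0.0204167.
Each month: B ← B·(1+r) − $380.00.
Month 1: interest $156.29; balance after payment $7,431.29.
Month 2: interest $151.72; balance after payment $7,203.01.
Month 3: interest $147.06; balance after payment $6,970.07.

$6,970.07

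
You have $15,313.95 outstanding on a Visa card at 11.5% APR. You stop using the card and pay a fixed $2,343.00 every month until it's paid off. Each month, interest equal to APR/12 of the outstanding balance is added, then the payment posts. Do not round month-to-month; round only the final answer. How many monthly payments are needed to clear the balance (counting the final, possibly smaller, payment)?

Monthly rate r = 11.5%/12 = 0.958333% = 0.00958333.
Recurrence: B ← B·(1+r) − $2,343.00.
Month 1: interest $146.76; balance after payment $13,117.71.
Month 2: interest $125.71; balance after payment $10,900.42.
Closed form: n = −ln(1 − rB₀/P)/ln(1+r) = −ln(0.93736)/ln(1.00958) ≈ 6.782, so the balance reaches zero during payment 7.

7 months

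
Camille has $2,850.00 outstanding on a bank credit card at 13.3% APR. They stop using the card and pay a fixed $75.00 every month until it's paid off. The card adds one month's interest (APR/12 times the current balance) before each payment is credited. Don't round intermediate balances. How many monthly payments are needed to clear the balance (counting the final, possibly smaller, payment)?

50 payments

Monthly rate r = 13.3%/12 = 1.10833% = 0.0110833.
Recurrence: B ← B·(1+r) − $75.00.
Month 1: interest $31.59; balance after payment $2,806.59.
Month 2: interest $31.11; balance after payment $2,762.69.
Closed form: n = −ln(1 − rB₀/P)/ln(1+r) = −ln(0.57883)/ln(1.01108) ≈ 49.603, so the balance reaches zero during payment 50.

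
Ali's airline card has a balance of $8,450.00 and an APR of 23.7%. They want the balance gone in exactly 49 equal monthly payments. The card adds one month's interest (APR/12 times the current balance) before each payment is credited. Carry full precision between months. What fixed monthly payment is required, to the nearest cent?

Monthly rate r = 23.7%/12 = 1.975% = 0.01975.
Level-payment amortization: P = B₀·r / (1 − (1+r)^(−n)) = 8450.00·0.01975 / (1 − 1.01975^(−49)).
Denominator 1 − (1+r)^(−49) = 0.61646234.
P = 166.887 / 0.61646234 ≈ 270.72.

$270.72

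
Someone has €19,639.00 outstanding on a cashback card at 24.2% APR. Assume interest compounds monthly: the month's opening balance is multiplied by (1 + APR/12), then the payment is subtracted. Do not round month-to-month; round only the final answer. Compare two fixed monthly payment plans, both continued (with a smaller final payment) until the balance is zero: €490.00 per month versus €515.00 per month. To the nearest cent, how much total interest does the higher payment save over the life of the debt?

Monthly rate r = 24.2%/12 = 2.01667% = 0.0201667.
At €490.00/mo: n = ⌈−ln(1 − rB₀/P)/ln(1+r)⌉ = 83 payments (last €355.93); total interest = total paid − €19,639.00 = €20,896.93.
At €515.00/mo: 74 payments (last €206.85); total interest €18,162.85.
Interest saved = €20,896.93 − €18,162.85 = €2,734.08.

€2,734.08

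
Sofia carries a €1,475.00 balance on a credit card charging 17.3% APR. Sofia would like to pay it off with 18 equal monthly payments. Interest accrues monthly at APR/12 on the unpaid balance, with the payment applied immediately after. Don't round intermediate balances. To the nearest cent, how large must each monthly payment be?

Monthly rate r = 17.3%/12 = 1.44167% = 0.0144167.
Level-payment amortization: P = B₀·r / (1 − (1+r)^(−n)) = 1475.00·0.0144167 / (1 − 1.01442^(−18)).
Denominator 1 − (1+r)^(−18) = 0.227132166.
P = 21.2646 / 0.227132166 ≈ 93.62.

€93.62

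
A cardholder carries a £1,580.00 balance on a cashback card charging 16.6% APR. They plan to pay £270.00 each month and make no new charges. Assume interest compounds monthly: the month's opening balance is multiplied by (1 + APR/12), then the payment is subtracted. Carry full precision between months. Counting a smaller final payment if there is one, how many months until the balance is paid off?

7 payments

Monthly rate r = 16.6%/12 = 1.38333% = 0.0138333.
Recurrence: B ← B·(1+r) − £270.00.
Month 1: interest £21.86; balance after payment £1,331.86.
Month 2: interest £18.42; balance after payment £1,080.28.
Closed form: n = −ln(1 − rB₀/P)/ln(1+r) = −ln(0.91905)/ln(1.01383) ≈ 6.144, so the balance reaches zero during payment 7.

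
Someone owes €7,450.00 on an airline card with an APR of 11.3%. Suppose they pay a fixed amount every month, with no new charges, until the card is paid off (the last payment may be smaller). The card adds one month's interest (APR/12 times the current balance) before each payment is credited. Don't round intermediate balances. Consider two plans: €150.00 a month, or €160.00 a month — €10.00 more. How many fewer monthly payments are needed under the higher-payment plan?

6 fewer payments

Monthly rate r = 11.3%/12 = 0.941667% = 0.00941667.
At €150.00/mo: n = ⌈−ln(1 − rB₀/P)/ln(1+r)⌉ = 68 payments (last €41.32); total interest = total paid − €7,450.00 = €2,641.32.
At €160.00/mo: 62 payments (last €91.51); total interest €2,401.51.
Payments saved = 68 − 62 = 6.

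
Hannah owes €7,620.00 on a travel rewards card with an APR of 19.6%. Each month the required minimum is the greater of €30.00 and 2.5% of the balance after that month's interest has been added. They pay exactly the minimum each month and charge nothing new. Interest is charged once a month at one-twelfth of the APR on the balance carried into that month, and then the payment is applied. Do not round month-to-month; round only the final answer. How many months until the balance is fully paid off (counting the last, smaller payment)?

Monthly rate r = 19.6%/12 = 1.63333% = 0.0163333.
While 2.5% of the post-interest balance exceeds €30.00, each month B ← (B·(1+r))·(1 − 0.025), i.e. B shrinks by the factor (1+r)·0.975 = 0.99092.
This holds for months 1–205. Entering month 206 the balance is €1,175.75; 2.5% of the post-interest balance is now below €30.00, so the flat €30.00 minimum applies from here.
From month 206 a fixed €30.00 at rate r clears €1,175.75 in 64 more payments. Total: 205 + 64 = 269 months.

269 months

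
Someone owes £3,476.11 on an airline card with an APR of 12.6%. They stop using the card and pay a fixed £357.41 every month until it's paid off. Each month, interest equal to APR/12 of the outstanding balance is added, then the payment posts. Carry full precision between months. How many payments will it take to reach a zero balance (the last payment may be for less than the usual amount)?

Monthly rate r = 12.6%/12 = 1.05% = 0.0105.
Recurrence: B ← B·(1+r) − £357.41.
Month 1: interest £36.50; balance after payment £3,155.20.
Month 2: interest £33.13; balance after payment £2,830.92.
Closed form: n = −ln(1 − rB₀/P)/ln(1+r) = −ln(0.89788)/ln(1.0105) ≈ 10.313, so the balance reaches zero during payment 11.

11 months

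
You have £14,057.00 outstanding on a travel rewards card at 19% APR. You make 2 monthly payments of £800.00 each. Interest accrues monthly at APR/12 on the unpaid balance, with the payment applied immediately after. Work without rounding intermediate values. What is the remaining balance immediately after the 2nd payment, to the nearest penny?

Monthly rate r = 19%/12 = 1.58333% = 0.0158333.
Each month: B ← B·(1+r) − £800.00.
Month 1: interest £222.57; balance after payment £13,479.57.
Month 2: interest £213.43; balance after payment £12,893.00.

£12,893.00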